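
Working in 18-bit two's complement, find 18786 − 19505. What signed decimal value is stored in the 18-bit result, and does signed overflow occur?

-719; no overflow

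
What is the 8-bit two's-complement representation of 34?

00100010

34 is non-negative, so write it directly in 8 bits: 00100010.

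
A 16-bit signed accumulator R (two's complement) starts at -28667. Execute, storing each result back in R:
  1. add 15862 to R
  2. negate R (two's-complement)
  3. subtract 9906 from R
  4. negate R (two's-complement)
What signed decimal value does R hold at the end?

-2899

Start: R = -28667 = 1001000000000101.
R = -28667 + 15862 = -12805 = 1100110111111011
R = −(-12805) = 12805 = 0011001000000101
R = 12805 − 9906 = 2899 = 0000101101010011
R = −(2899) = -2899 = 1111010010101101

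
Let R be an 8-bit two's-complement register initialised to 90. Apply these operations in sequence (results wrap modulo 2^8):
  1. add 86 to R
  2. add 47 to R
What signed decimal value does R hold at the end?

Start: R = 90 = 01011010.
R = 90 + 86 = 176; wraps to -80 = 10110000
R = -80 + 47 = -33 = 11011111

-33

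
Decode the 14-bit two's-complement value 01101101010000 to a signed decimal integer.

MSB is 0, so the value is non-negative: 01101101010000 = 6992.

6992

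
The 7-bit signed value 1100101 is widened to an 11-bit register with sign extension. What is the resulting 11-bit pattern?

MSB of 1100101 is 1; replicate it into the new high bits.
1111|1100101 → 11111100101 (still -27).

11111100101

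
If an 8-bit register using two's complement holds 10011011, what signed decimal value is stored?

MSB is 1, so the value is negative.
Invert: 01100100. Add 1: 01100101 = 101. So the value is −101.

-101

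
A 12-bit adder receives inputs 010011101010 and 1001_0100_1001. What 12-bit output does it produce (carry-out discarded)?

111000110011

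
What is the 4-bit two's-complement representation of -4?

|-4| = 4 = 0100 in 4 bits.
Invert the bits: 1011. Add 1: 1100.

1100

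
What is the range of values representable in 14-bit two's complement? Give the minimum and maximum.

Minimum: −2^13 = -8192.
Maximum: 2^13 − 1 = 8191.

min = -8192, max = 8191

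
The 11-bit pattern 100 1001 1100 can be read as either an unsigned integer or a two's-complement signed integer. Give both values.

unsigned = 1180, signed = -868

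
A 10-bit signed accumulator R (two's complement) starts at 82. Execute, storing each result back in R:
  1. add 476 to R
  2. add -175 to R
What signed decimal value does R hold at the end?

Start: R = 82 = 0001010010.
R = 82 + 476 = 558; wraps to -466 = 1000101110
R = -466 + (-175) = -641; wraps to 383 = 0101111111

383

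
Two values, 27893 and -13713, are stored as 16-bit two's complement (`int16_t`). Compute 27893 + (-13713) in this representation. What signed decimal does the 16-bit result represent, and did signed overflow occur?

14180; no overflow

27893 → 0110110011110101
-13713 → 1100101001101111
  0110110011110101
+ 1100101001101111
= 0011011101100100  (discard carry-out 1)
Result 0011011101100100: MSB = 0 → value 14180.
Addends have opposite signs, so signed overflow cannot occur.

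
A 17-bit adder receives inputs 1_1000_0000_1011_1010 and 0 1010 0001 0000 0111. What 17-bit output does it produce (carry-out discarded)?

00010000111000001

  11000000010111010
+ 01010000100000111
= 00010000111000001  (discard carry-out 1)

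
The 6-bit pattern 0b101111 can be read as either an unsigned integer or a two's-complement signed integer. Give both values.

unsigned = 47, signed = -17

Unsigned: 101111 = 47.
Signed: MSB=1 → 47 − 64 = -17.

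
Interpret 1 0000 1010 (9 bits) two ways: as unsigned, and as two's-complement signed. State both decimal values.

unsigned = 266, signed = -246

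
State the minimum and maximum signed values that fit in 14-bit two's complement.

min = -8192, max = 8191

Minimum: −2^13 = -8192.
Maximum: 2^13 − 1 = 8191.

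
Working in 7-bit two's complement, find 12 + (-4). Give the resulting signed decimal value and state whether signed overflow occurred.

8; no overflow

12 → 0001100
-4 → 1111100
  0001100
+ 1111100
= 0001000  (discard carry-out 1)
Result 0001000: MSB = 0 → value 8.
Addends have opposite signs, so signed overflow cannot occur.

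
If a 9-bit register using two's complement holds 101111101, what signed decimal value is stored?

MSB is 1, so the value is negative.
Invert: 010000010. Add 1: 010000011 = 131. So the value is −131.

-131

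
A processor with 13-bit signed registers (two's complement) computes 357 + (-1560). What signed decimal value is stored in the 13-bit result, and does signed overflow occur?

-1203; no overflow

357 → 0000101100101
-1560 → 1100111101000
  0000101100101
+ 1100111101000
= 1101101001101
Result 1101101001101: MSB = 1 → 6989 − 8192 = -1203.
Addends have opposite signs, so signed overflow cannot occur.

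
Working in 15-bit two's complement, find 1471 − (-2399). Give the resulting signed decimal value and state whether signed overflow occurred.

1471 → 000010110111111
-2399 → 111011010100001
Subtract via negate-and-add: invert 111011010100001 + 1 = 000100101011111 (i.e. 2399).
  000010110111111
+ 000100101011111
= 000111100011110
Result 000111100011110: MSB = 0 → value 3870.
Both addends (after negating the subtrahend) are non-negative and so is the stored result: no signed overflow.

3870; no overflow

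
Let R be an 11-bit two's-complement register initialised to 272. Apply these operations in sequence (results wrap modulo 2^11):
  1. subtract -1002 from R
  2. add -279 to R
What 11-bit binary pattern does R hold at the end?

01111100011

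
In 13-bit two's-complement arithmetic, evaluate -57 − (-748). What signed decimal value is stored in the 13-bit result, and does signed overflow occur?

-57 → 1111111000111
-748 → 1110100010100
Subtract via negate-and-add: invert 1110100010100 + 1 = 0001011101100 (i.e. 748).
  1111111000111
+ 0001011101100
= 0001010110011  (discard carry-out 1)
Result 0001010110011: MSB = 0 → value 691.
Addends (after negating the subtrahend) have opposite signs, so signed overflow cannot occur.

691; no overflow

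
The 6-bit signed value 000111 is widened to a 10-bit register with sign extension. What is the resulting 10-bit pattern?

0000000111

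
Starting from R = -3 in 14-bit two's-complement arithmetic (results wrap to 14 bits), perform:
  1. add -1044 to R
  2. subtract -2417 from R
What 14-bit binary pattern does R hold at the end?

Start: R = -3 = 11111111111101.
R = -3 + (-1044) = -1047 = 11101111101001
R = -1047 − (-2417) = 1370 = 00010101011010

00010101011010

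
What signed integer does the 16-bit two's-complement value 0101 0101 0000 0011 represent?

MSB is 0, so the value is non-negative: 0101010100000011 = 21763.

21763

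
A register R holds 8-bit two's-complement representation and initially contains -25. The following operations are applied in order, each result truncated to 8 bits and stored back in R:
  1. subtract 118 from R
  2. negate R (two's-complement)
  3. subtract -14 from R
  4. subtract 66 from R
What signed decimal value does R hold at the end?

91

Start: R = -25 = 11100111.
R = -25 − 118 = -143; wraps to 113 = 01110001
R = −(113) = -113 = 10001111
R = -113 − (-14) = -99 = 10011101
R = -99 − 66 = -165; wraps to 91 = 01011011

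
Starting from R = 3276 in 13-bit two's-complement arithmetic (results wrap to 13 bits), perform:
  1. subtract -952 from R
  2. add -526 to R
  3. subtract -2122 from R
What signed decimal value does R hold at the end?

-2368

Start: R = 3276 = 0110011001100.
R = 3276 − (-952) = 4228; wraps to -3964 = 1000010000100
R = -3964 + (-526) = -4490; wraps to 3702 = 0111001110110
R = 3702 − (-2122) = 5824; wraps to -2368 = 1011011000000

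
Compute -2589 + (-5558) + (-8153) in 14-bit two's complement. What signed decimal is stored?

-2589 + (-5558) = -8147 (10000000101101)
-8147 + (-8153) = -16300 → wraps to 84 (00000001010100)

84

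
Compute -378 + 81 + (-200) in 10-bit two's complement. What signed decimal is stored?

-378 + 81 = -297 (1011010111)
-297 + (-200) = -497 (1000001111)

-497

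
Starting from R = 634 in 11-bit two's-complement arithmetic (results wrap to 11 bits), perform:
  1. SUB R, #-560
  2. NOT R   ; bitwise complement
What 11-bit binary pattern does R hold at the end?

01101010101

Start: R = 634 = 01001111010.
R = 634 − (-560) = 1194; wraps to -854 = 10010101010
R = NOT 10010101010 = 01101010101 = 853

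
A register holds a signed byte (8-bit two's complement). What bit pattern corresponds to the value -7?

11111001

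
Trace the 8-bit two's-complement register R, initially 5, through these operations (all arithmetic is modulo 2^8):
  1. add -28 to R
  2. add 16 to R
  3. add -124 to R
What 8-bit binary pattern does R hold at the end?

01111101

Start: R = 5 = 00000101.
R = 5 + (-28) = -23 = 11101001
R = -23 + 16 = -7 = 11111001
R = -7 + (-124) = -131; wraps to 125 = 01111101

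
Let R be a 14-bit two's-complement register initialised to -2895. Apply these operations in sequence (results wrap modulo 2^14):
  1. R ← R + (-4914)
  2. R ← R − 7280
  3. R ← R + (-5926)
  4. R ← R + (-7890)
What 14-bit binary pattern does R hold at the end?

Start: R = -2895 = 11010010110001.
R = -2895 + (-4914) = -7809 = 10000101111111
R = -7809 − 7280 = -15089; wraps to 1295 = 00010100001111
R = 1295 + (-5926) = -4631 = 10110111101001
R = -4631 + (-7890) = -12521; wraps to 3863 = 00111100010111

00111100010111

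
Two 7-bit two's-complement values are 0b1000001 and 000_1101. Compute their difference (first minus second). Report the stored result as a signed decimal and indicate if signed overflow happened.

52; overflow

0b1000001 → 1000001 = -63 (signed)
000_1101 → 0001101 = 13 (signed)
Subtract via negate-and-add: invert 0001101 + 1 = 1110011 (i.e. -13).
  1000001
+ 1110011
= 0110100  (discard carry-out 1)
Result 0110100: MSB = 0 → value 52.
Both addends (after negating the subtrahend) are negative but the stored result is non-negative: signed overflow. The true value -63 − 13 = -76 lies outside [-64, 63].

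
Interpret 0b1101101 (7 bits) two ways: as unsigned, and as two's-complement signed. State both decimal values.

unsigned = 109, signed = -19

Unsigned: 1101101 = 109.
Signed: MSB=1 → 109 − 128 = -19.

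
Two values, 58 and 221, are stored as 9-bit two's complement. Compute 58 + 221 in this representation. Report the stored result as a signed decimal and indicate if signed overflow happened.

-233; overflow

58 → 000111010
221 → 011011101
  000111010
+ 011011101
= 100010111
Result 100010111: MSB = 1 → 279 − 512 = -233.
Both addends are non-negative but the stored result is negative: signed overflow. The true value 58 + 221 = 279 lies outside [-256, 255].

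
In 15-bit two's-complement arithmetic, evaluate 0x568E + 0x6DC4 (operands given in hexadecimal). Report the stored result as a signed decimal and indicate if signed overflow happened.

0x568E = 101011010001110 = -10610 (signed)
0x6DC4 = 110110111000100 = -4668 (signed)
  101011010001110
+ 110110111000100
= 100010001010010  (discard carry-out 1)
Result 100010001010010: MSB = 1 → 17490 − 32768 = -15278.
Both addends are negative and so is the stored result: no signed overflow.

-15278; no overflow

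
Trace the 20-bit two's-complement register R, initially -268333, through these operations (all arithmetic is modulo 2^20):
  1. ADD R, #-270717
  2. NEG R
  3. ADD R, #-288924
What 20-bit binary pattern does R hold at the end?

00111101000100001110

Start: R = -268333 = 10111110011111010011.
R = -268333 + (-270717) = -539050; wraps to 509526 = 01111100011001010110
R = −(509526) = -509526 = 10000011100110101010
R = -509526 + (-288924) = -798450; wraps to 250126 = 00111101000100001110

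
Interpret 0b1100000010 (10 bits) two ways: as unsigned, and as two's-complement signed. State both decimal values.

unsigned = 770, signed = -254

Unsigned: 1100000010 = 770.
Signed: MSB=1 → 770 − 1024 = -254.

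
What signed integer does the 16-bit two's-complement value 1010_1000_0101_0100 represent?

-22444

MSB is 1, so the value is negative.
Unsigned reading: 43092. Subtract 2^16 = 65536: 43092 − 65536 = -22444.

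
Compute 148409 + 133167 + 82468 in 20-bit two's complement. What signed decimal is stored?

364044

148409 + 133167 = 281576 (01000100101111101000)
281576 + 82468 = 364044 (01011000111000001100)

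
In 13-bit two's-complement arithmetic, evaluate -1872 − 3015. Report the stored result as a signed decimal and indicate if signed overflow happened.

-1872 → 1100010110000
3015 → 0101111000111
Subtract via negate-and-add: invert 0101111000111 + 1 = 1010000111001 (i.e. -3015).
  1100010110000
+ 1010000111001
= 0110011101001  (discard carry-out 1)
Result 0110011101001: MSB = 0 → value 3305.
Both addends (after negating the subtrahend) are negative but the stored result is non-negative: signed overflow. The true value -1872 − 3015 = -4887 lies outside [-4096, 4095].

3305; overflow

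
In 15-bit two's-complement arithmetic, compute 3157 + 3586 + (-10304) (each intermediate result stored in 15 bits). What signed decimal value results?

-3561

3157 + 3586 = 6743 (001101001010111)
6743 + (-10304) = -3561 (111001000010111)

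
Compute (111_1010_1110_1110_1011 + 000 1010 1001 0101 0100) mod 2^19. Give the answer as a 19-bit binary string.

0000101100000111111

  1111010111011101011
+ 0001010100101010100
= 0000101100000111111  (discard carry-out 1)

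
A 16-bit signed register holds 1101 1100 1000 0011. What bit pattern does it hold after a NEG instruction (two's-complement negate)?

0010001101111101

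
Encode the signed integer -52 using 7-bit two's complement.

|-52| = 52 = 0110100 in 7 bits.
Invert the bits: 1001011. Add 1: 1001100.

1001100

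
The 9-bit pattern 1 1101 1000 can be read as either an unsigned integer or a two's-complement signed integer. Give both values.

Unsigned: 111011000 = 472.
Signed: MSB=1 → 472 − 512 = -40.

unsigned = 472, signed = -40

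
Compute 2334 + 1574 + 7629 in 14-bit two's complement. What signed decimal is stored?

2334 + 1574 = 3908 (00111101000100)
3908 + 7629 = 11537 → wraps to -4847 (10110100010001)

-4847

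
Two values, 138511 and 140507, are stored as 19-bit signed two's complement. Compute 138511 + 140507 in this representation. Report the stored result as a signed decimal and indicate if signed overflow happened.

-245270; overflow

138511 → 0100001110100001111
140507 → 0100010010011011011
  0100001110100001111
+ 0100010010011011011
= 1000100000111101010
Result 1000100000111101010: MSB = 1 → 279018 − 524288 = -245270.
Both addends are non-negative but the stored result is negative: signed overflow. The true value 138511 + 140507 = 279018 lies outside [-262144, 262143].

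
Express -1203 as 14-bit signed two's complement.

11101101001101

|-1203| = 1203 = 00010010110011 in 14 bits.
Invert the bits: 11101101001100. Add 1: 11101101001101.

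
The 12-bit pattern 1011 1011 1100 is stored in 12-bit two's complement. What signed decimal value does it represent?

-1092

MSB is 1, so the value is negative.
Unsigned reading: 3004. Subtract 2^12 = 4096: 3004 − 4096 = -1092.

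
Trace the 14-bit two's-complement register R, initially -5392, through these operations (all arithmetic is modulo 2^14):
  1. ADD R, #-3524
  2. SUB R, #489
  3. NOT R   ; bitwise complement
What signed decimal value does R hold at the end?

Start: R = -5392 = 10101011110000.
R = -5392 + (-3524) = -8916; wraps to 7468 = 01110100101100
R = 7468 − 489 = 6979 = 01101101000011
R = NOT 01101101000011 = 10010010111100 = -6980

-6980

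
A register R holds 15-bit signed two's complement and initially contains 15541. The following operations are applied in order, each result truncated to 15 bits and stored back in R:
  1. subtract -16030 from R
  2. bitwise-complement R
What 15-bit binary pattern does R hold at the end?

000010010101100

Start: R = 15541 = 011110010110101.
R = 15541 − (-16030) = 31571; wraps to -1197 = 111101101010011
R = NOT 111101101010011 = 000010010101100 = 1196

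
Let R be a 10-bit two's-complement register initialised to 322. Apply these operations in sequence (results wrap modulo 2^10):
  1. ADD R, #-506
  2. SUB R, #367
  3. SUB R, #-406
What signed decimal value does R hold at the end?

Start: R = 322 = 0101000010.
R = 322 + (-506) = -184 = 1101001000
R = -184 − 367 = -551; wraps to 473 = 0111011001
R = 473 − (-406) = 879; wraps to -145 = 1101101111

-145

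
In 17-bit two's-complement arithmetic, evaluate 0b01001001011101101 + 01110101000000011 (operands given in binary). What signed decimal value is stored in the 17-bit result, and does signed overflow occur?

-33552; overflow

0b01001001011101101 → 01001001011101101 = 37613 (signed)
01110101000000011 = 59907 (signed)
  01001001011101101
+ 01110101000000011
= 10111110011110000
Result 10111110011110000: MSB = 1 → 97520 − 131072 = -33552.
Both addends are non-negative but the stored result is negative: signed overflow. The true value 37613 + 59907 = 97520 lies outside [-65536, 65535].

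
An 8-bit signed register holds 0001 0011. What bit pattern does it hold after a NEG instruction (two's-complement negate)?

11101101

Invert: 11101100. Add 1: 11101101.
Check: 00010011 = 19, 11101101 = -19.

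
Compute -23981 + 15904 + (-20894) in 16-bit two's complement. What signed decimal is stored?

-23981 + 15904 = -8077 (1110000001110011)
-8077 + (-20894) = -28971 (1000111011010101)

-28971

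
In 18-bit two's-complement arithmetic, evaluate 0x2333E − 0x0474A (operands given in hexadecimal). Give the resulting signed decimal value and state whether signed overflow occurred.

0x2333E = 100011001100111110 = -117954 (signed)
0x0474A = 000100011101001010 = 18250 (signed)
Subtract via negate-and-add: invert 000100011101001010 + 1 = 111011100010110110 (i.e. -18250).
  100011001100111110
+ 111011100010110110
= 011110101111110100  (discard carry-out 1)
Result 011110101111110100: MSB = 0 → value 125940.
Both addends (after negating the subtrahend) are negative but the stored result is non-negative: signed overflow. The true value -117954 − 18250 = -136204 lies outside [-131072, 131071].

125940; overflow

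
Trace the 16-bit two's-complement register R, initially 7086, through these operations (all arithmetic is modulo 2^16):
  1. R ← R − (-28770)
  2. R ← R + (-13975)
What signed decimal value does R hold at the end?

Start: R = 7086 = 0001101110101110.
R = 7086 − (-28770) = 35856; wraps to -29680 = 1000110000010000
R = -29680 + (-13975) = -43655; wraps to 21881 = 0101010101111001

21881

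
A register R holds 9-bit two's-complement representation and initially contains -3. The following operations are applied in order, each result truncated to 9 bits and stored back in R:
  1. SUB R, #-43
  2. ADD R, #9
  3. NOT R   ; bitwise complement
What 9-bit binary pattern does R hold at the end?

Start: R = -3 = 111111101.
R = -3 − (-43) = 40 = 000101000
R = 40 + 9 = 49 = 000110001
R = NOT 000110001 = 111001110 = -50

111001110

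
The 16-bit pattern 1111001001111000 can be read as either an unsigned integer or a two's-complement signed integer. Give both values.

Unsigned: 1111001001111000 = 62072.
Signed: MSB=1 → 62072 − 65536 = -3464.

unsigned = 62072, signed = -3464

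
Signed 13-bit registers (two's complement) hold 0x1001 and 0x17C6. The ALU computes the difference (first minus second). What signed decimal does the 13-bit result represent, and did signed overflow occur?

0x1001 = 1000000000001 = -4095 (signed)
0x17C6 = 1011111000110 = -2106 (signed)
Subtract via negate-and-add: invert 1011111000110 + 1 = 0100000111010 (i.e. 2106).
  1000000000001
+ 0100000111010
= 1100000111011
Result 1100000111011: MSB = 1 → 6203 − 8192 = -1989.
Addends (after negating the subtrahend) have opposite signs, so signed overflow cannot occur.

-1989; no overflow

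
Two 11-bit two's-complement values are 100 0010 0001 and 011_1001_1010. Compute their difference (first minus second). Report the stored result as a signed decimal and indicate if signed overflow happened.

100 0010 0001 → 10000100001 = -991 (signed)
011_1001_1010 → 01110011010 = 922 (signed)
Subtract via negate-and-add: invert 01110011010 + 1 = 10001100110 (i.e. -922).
  10000100001
+ 10001100110
= 00010000111  (discard carry-out 1)
Result 00010000111: MSB = 0 → value 135.
Both addends (after negating the subtrahend) are negative but the stored result is non-negative: signed overflow. The true value -991 − 922 = -1913 lies outside [-1024, 1023].

135; overflow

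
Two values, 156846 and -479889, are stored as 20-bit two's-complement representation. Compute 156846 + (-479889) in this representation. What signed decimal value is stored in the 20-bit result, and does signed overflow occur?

156846 → 00100110010010101110
-479889 → 10001010110101101111
  00100110010010101110
+ 10001010110101101111
= 10110001001000011101
Result 10110001001000011101: MSB = 1 → 725533 − 1048576 = -323043.
Addends have opposite signs, so signed overflow cannot occur.

-323043; no overflow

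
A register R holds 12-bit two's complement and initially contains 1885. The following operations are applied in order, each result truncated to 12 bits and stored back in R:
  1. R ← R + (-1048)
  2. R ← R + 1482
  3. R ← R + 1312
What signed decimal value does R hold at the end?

-465

Start: R = 1885 = 011101011101.
R = 1885 + (-1048) = 837 = 001101000101
R = 837 + 1482 = 2319; wraps to -1777 = 100100001111
R = -1777 + 1312 = -465 = 111000101111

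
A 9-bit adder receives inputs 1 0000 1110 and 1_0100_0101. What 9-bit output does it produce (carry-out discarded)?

001010011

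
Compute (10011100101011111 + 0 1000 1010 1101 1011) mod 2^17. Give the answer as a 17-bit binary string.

11100010000111010

  10011100101011111
+ 01000101011011011
= 11100010000111010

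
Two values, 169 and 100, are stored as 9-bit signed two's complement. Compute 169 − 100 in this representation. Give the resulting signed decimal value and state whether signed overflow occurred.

69; no overflow

169 → 010101001
100 → 001100100
Subtract via negate-and-add: invert 001100100 + 1 = 110011100 (i.e. -100).
  010101001
+ 110011100
= 001000101  (discard carry-out 1)
Result 001000101: MSB = 0 → value 69.
Addends (after negating the subtrahend) have opposite signs, so signed overflow cannot occur.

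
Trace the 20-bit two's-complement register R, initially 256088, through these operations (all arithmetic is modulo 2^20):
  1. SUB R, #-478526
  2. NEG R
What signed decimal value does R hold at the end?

Start: R = 256088 = 00111110100001011000.
R = 256088 − (-478526) = 734614; wraps to -313962 = 10110011010110010110
R = −(-313962) = 313962 = 01001100101001101010

313962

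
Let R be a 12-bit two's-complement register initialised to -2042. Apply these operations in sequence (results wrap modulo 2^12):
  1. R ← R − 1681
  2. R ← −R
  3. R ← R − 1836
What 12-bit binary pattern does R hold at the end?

011101011111

Start: R = -2042 = 100000000110.
R = -2042 − 1681 = -3723; wraps to 373 = 000101110101
R = −(373) = -373 = 111010001011
R = -373 − 1836 = -2209; wraps to 1887 = 011101011111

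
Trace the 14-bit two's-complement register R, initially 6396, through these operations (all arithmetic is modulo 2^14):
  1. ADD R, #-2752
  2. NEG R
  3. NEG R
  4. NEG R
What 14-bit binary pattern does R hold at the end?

Start: R = 6396 = 01100011111100.
R = 6396 + (-2752) = 3644 = 00111000111100
R = −(3644) = -3644 = 11000111000100
R = −(-3644) = 3644 = 00111000111100
R = −(3644) = -3644 = 11000111000100

11000111000100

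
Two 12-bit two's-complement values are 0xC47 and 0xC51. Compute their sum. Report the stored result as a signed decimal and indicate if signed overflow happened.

0xC47 = 110001000111 = -953 (signed)
0xC51 = 110001010001 = -943 (signed)
  110001000111
+ 110001010001
= 100010011000  (discard carry-out 1)
Result 100010011000: MSB = 1 → 2200 − 4096 = -1896.
Both addends are negative and so is the stored result: no signed overflow.

-1896; no overflow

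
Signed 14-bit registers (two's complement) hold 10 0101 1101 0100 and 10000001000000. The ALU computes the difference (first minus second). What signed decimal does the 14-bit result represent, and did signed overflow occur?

1428; no overflow

10 0101 1101 0100 → 10010111010100 = -6700 (signed)
10000001000000 = -8128 (signed)
Subtract via negate-and-add: invert 10000001000000 + 1 = 01111111000000 (i.e. 8128).
  10010111010100
+ 01111111000000
= 00010110010100  (discard carry-out 1)
Result 00010110010100: MSB = 0 → value 1428.
Addends (after negating the subtrahend) have opposite signs, so signed overflow cannot occur.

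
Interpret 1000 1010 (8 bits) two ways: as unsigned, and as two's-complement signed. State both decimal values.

unsigned = 138, signed = -118

Unsigned: 10001010 = 138.
Signed: MSB=1 → 138 − 256 = -118.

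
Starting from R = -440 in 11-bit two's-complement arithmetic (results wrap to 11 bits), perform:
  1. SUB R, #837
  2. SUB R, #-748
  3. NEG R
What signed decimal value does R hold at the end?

Start: R = -440 = 11001001000.
R = -440 − 837 = -1277; wraps to 771 = 01100000011
R = 771 − (-748) = 1519; wraps to -529 = 10111101111
R = −(-529) = 529 = 01000010001

529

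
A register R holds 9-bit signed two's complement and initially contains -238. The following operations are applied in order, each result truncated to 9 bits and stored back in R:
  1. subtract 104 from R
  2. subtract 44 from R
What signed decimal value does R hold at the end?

Start: R = -238 = 100010010.
R = -238 − 104 = -342; wraps to 170 = 010101010
R = 170 − 44 = 126 = 001111110

126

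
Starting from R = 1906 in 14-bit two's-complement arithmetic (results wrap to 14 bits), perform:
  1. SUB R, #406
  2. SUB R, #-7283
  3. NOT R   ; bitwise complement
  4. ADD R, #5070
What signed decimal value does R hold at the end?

Start: R = 1906 = 00011101110010.
R = 1906 − 406 = 1500 = 00010111011100
R = 1500 − (-7283) = 8783; wraps to -7601 = 10001001001111
R = NOT 10001001001111 = 01110110110000 = 7600
R = 7600 + 5070 = 12670; wraps to -3714 = 11000101111110

-3714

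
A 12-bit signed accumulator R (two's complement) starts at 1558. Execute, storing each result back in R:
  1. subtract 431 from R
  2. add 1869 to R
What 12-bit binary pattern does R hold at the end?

Start: R = 1558 = 011000010110.
R = 1558 − 431 = 1127 = 010001100111
R = 1127 + 1869 = 2996; wraps to -1100 = 101110110100

101110110100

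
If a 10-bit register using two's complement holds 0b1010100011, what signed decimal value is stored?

MSB is 1, so the value is negative.
Invert: 0101011100. Add 1: 0101011101 = 349. So the value is −349.

-349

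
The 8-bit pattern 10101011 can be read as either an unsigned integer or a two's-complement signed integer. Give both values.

Unsigned: 10101011 = 171.
Signed: MSB=1 → 171 − 256 = -85.

unsigned = 171, signed = -85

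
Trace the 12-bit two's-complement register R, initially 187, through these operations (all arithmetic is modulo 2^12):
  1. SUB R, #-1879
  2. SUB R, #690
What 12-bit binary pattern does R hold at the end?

010101100000

Start: R = 187 = 000010111011.
R = 187 − (-1879) = 2066; wraps to -2030 = 100000010010
R = -2030 − 690 = -2720; wraps to 1376 = 010101100000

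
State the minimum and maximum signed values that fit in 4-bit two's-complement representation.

Minimum: −2^3 = -8.
Maximum: 2^3 − 1 = 7.

min = -8, max = 7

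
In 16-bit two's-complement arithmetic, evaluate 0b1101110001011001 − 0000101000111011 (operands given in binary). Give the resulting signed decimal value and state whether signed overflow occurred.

0b1101110001011001 → 1101110001011001 = -9127 (signed)
0000101000111011 = 2619 (signed)
Subtract via negate-and-add: invert 0000101000111011 + 1 = 1111010111000101 (i.e. -2619).
  1101110001011001
+ 1111010111000101
= 1101001000011110  (discard carry-out 1)
Result 1101001000011110: MSB = 1 → 53790 − 65536 = -11746.
Both addends (after negating the subtrahend) are negative and so is the stored result: no signed overflow.

-11746; no overflow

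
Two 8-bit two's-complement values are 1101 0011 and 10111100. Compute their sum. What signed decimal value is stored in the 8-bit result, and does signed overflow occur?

-113; no overflow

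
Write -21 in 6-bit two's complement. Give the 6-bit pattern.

|-21| = 21 = 010101 in 6 bits.
Invert the bits: 101010. Add 1: 101011.

101011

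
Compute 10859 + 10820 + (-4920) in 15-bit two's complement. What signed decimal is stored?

-16009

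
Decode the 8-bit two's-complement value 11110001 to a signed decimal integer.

MSB is 1, so the value is negative.
Unsigned reading: 241. Subtract 2^8 = 256: 241 − 256 = -15.

-15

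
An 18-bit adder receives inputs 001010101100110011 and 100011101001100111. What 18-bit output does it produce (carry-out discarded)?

101110010110011010

  001010101100110011
+ 100011101001100111
= 101110010110011010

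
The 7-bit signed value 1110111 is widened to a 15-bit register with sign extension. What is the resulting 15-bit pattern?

111111111110111

MSB of 1110111 is 1; replicate it into the new high bits.
11111111|1110111 → 111111111110111 (still -9).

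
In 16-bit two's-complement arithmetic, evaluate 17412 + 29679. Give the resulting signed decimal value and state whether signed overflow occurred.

-18445; overflow

17412 → 0100010000000100
29679 → 0111001111101111
  0100010000000100
+ 0111001111101111
= 1011011111110011
Result 1011011111110011: MSB = 1 → 47091 − 65536 = -18445.
Both addends are non-negative but the stored result is negative: signed overflow. The true value 17412 + 29679 = 47091 lies outside [-32768, 32767].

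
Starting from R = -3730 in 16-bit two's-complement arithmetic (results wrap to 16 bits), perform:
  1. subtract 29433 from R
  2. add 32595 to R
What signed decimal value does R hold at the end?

-568

Start: R = -3730 = 1111000101101110.
R = -3730 − 29433 = -33163; wraps to 32373 = 0111111001110101
R = 32373 + 32595 = 64968; wraps to -568 = 1111110111001000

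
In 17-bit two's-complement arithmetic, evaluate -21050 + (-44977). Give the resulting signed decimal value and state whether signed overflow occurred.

65045; overflow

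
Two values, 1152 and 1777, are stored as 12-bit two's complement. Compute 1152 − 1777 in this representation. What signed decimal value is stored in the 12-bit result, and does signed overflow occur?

-625; no overflow

1152 → 010010000000
1777 → 011011110001
Subtract via negate-and-add: invert 011011110001 + 1 = 100100001111 (i.e. -1777).
  010010000000
+ 100100001111
= 110110001111
Result 110110001111: MSB = 1 → 3471 − 4096 = -625.
Addends (after negating the subtrahend) have opposite signs, so signed overflow cannot occur.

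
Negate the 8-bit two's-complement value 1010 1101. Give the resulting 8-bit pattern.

Invert: 01010010. Add 1: 01010011.
Check: 10101101 = -83, 01010011 = 83.

01010011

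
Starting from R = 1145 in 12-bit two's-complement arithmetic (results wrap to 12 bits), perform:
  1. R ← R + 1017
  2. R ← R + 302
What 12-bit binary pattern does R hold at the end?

100110100000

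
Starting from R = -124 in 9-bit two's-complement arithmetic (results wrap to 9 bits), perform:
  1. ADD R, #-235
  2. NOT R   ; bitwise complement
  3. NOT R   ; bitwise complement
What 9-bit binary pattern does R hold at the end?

Start: R = -124 = 110000100.
R = -124 + (-235) = -359; wraps to 153 = 010011001
R = NOT 010011001 = 101100110 = -154
R = NOT 101100110 = 010011001 = 153

010011001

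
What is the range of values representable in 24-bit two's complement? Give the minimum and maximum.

Minimum: −2^23 = -8388608.
Maximum: 2^23 − 1 = 8388607.

min = -8388608, max = 8388607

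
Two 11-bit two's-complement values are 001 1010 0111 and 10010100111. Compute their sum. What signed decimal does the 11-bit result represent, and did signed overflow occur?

001 1010 0111 → 00110100111 = 423 (signed)
10010100111 = -857 (signed)
  00110100111
+ 10010100111
= 11001001110
Result 11001001110: MSB = 1 → 1614 − 2048 = -434.
Addends have opposite signs, so signed overflow cannot occur.

-434; no overflow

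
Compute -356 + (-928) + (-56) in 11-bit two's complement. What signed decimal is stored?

708

-356 + (-928) = -1284 → wraps to 764 (01011111100)
764 + (-56) = 708 (01011000100)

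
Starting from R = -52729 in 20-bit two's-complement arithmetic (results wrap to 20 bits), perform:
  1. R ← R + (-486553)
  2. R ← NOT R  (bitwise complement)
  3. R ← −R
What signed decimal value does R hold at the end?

509295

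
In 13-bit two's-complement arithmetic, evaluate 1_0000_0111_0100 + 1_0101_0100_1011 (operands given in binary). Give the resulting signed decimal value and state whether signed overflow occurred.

1471; overflow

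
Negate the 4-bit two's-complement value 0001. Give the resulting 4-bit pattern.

Invert: 1110. Add 1: 1111.

1111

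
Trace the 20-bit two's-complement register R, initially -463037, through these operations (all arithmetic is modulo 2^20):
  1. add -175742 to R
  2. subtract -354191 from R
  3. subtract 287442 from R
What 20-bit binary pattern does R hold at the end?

Start: R = -463037 = 10001110111101000011.
R = -463037 + (-175742) = -638779; wraps to 409797 = 01100100000011000101
R = 409797 − (-354191) = 763988; wraps to -284588 = 10111010100001010100
R = -284588 − 287442 = -572030; wraps to 476546 = 01110100010110000010

01110100010110000010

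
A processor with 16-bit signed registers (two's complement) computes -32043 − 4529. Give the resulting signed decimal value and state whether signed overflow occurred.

-32043 → 1000001011010101
4529 → 0001000110110001
Subtract via negate-and-add: invert 0001000110110001 + 1 = 1110111001001111 (i.e. -4529).
  1000001011010101
+ 1110111001001111
= 0111000100100100  (discard carry-out 1)
Result 0111000100100100: MSB = 0 → value 28964.
Both addends (after negating the subtrahend) are negative but the stored result is non-negative: signed overflow. The true value -32043 − 4529 = -36572 lies outside [-32768, 32767].

28964; overflow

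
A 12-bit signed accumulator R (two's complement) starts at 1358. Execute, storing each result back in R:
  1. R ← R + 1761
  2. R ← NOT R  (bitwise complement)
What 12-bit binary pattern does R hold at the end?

001111010000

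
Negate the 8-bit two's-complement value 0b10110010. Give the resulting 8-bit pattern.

Invert: 01001101. Add 1: 01001110.
Check: 10110010 = -78, 01001110 = 78.

01001110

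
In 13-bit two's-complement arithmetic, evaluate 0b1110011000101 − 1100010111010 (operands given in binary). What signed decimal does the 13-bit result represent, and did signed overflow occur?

1035; no overflow

0b1110011000101 → 1110011000101 = -827 (signed)
1100010111010 = -1862 (signed)
Subtract via negate-and-add: invert 1100010111010 + 1 = 0011101000110 (i.e. 1862).
  1110011000101
+ 0011101000110
= 0010000001011  (discard carry-out 1)
Result 0010000001011: MSB = 0 → value 1035.
Addends (after negating the subtrahend) have opposite signs, so signed overflow cannot occur.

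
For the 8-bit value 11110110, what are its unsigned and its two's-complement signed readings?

Unsigned: 11110110 = 246.
Signed: MSB=1 → 246 − 256 = -10.

unsigned = 246, signed = -10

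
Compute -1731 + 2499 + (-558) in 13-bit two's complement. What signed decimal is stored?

-1731 + 2499 = 768 (0001100000000)
768 + (-558) = 210 (0000011010010)

210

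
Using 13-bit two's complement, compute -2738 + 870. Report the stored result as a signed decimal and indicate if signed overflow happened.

-1868; no overflow

-2738 → 1010101001110
870 → 0001101100110
  1010101001110
+ 0001101100110
= 1100010110100
Result 1100010110100: MSB = 1 → 6324 − 8192 = -1868.
Addends have opposite signs, so signed overflow cannot occur.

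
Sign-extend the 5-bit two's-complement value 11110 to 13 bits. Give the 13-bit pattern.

MSB of 11110 is 1; replicate it into the new high bits.
11111111|11110 → 1111111111110 (still -2).

1111111111110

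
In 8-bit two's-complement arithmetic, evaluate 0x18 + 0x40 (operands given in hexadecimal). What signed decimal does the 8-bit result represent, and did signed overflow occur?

0x18 = 00011000 = 24 (signed)
0x40 = 01000000 = 64 (signed)
  00011000
+ 01000000
= 01011000
Result 01011000: MSB = 0 → value 88.
Both addends are non-negative and so is the stored result: no signed overflow.

88; no overflow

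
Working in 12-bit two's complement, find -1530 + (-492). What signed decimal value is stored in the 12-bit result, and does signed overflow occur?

-1530 → 101000000110
-492 → 111000010100
  101000000110
+ 111000010100
= 100000011010  (discard carry-out 1)
Result 100000011010: MSB = 1 → 2074 − 4096 = -2022.
Both addends are negative and so is the stored result: no signed overflow.

-2022; no overflow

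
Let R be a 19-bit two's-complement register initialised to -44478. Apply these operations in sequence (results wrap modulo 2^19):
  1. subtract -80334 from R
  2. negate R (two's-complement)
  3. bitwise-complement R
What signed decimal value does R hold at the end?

Start: R = -44478 = 1110101001001000010.
R = -44478 − (-80334) = 35856 = 0001000110000010000
R = −(35856) = -35856 = 1110111001111110000
R = NOT 1110111001111110000 = 0001000110000001111 = 35855

35855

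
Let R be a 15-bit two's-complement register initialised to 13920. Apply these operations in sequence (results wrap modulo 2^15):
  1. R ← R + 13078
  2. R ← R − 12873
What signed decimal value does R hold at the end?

14125

Start: R = 13920 = 011011001100000.
R = 13920 + 13078 = 26998; wraps to -5770 = 110100101110110
R = -5770 − 12873 = -18643; wraps to 14125 = 011011100101101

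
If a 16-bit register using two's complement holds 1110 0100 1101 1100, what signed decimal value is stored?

MSB is 1, so the value is negative.
Unsigned reading: 58588. Subtract 2^16 = 65536: 58588 − 65536 = -6948.

-6948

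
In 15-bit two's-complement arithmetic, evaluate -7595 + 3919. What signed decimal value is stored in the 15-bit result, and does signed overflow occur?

-3676; no overflow

-7595 → 110001001010101
3919 → 000111101001111
  110001001010101
+ 000111101001111
= 111000110100100
Result 111000110100100: MSB = 1 → 29092 − 32768 = -3676.
Addends have opposite signs, so signed overflow cannot occur.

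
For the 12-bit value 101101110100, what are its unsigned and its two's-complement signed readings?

unsigned = 2932, signed = -1164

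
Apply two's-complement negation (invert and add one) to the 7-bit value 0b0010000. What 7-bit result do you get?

Invert: 1101111. Add 1: 1110000.
Check: 0010000 = 16, 1110000 = -16.

1110000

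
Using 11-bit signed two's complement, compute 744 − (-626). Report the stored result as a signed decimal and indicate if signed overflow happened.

744 → 01011101000
-626 → 10110001110
Subtract via negate-and-add: invert 10110001110 + 1 = 01001110010 (i.e. 626).
  01011101000
+ 01001110010
= 10101011010
Result 10101011010: MSB = 1 → 1370 − 2048 = -678.
Both addends (after negating the subtrahend) are non-negative but the stored result is negative: signed overflow. The true value 744 − (-626) = 1370 lies outside [-1024, 1023].

-678; overflow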